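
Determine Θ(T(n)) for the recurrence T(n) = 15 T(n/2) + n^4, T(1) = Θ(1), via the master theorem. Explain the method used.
T(n) = Θ(n^4)

log_2 15 ≈ 3.907. f(n) = n^4 dominates n^(log_2 15) since 4 > 3.907, and the regularity condition a·f(n/b) = 15·(n/2)^4 = (15/16)·n^4 ≤ c·f(n) holds with c = 15/16 ≈ 0.938 < 1. So this is Case 3: T(n) = Θ(f(n)) = Θ(n^4).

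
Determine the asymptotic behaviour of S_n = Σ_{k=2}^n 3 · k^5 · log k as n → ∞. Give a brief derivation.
S_n ~ n^6 log n / 2 − n^6 / 12

By integral comparison, S_n = ∫_1^n 3 · x^5 · log x dx + O(n^5 · log n). For the integral, ∫ x^5 log x dx = n^6 log n / 6 − n^6/36 (integration by parts). Hence S_n ~ n^6 log n / 2 − n^6 / 12.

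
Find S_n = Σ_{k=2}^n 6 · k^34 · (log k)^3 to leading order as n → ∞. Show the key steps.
S_n ~ 6 · n^35 · (log n)^3 / 35

By integral comparison, S_n = ∫_1^n 6 · x^34 · (log x)^3 dx + O(n^34 · (log n)^3). For the integral, the leading term of ∫_1^n x^34 (log x)^3 dx is n^35/35 · (log n)^3 (by repeated integration by parts; each step lowers the log-exponent and produces a relatively O(1/log n) correction). Hence S_n ~ 6 · n^35 · (log n)^3 / 35.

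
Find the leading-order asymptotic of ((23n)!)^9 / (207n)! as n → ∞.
((23n)!)^9/(207n)! ~ ((2π·23n)^(8/2) / 3) · 9^(−9·23n)  →  0

Write N = 23n. Stirling: N! ~ sqrt(2π N)(N/e)^N and (9N)! ~ sqrt(2π·9N)·(9N/e)^(9N).
  (N!)^9/(9N)! ~ (2π N)^(9/2) (N/e)^(9N) / [sqrt(2π·9N) (9N/e)^(9N)]
     = (2π N)^(9/2) / sqrt(2π·9N) · (N/(9N))^(9N)
     = (2π N)^((9−1)/2) / 3 · 9^(−9N).
Since 9^9 > 1, the factor 9^(−9N) decays exponentially, so the ratio → 0. Substituting N = 23n gives the stated form.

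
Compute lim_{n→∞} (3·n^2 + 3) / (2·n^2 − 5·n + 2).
lim = 3/2

For large n the leading n^2 terms dominate both numerator and denominator. Dividing top and bottom by n^2, every other term tends to 0, leaving 3/2.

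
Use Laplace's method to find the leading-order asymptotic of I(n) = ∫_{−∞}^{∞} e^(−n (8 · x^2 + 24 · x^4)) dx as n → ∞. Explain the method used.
I(n) ~ sqrt(π/(8n))

φ(x) = 8 · x^2 + 24 · x^4 has its unique global minimum at x* = 0 (since φ'(x) = 16x + 96x^3 = 0 only at x = 0 for real x with both coefficients positive, and φ → ∞ as |x| → ∞). At x* = 0, φ(0) = 0 and φ''(0) = 16. Laplace's method then gives
  I(n) ~ sqrt(2π / (n · φ''(0))) · e^(−n φ(0)) = sqrt(2π / (16n)) = sqrt(π/(8n)).
The 24 · x^4 term contributes only at subleading order (an O(1/n) relative correction).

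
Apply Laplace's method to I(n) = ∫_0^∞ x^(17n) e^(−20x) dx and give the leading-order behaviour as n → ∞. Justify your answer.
I(n) ~ (sqrt(2π·17n) / 20) · (17n/(20e))^(17n)

Write the integrand as exp(17n ln x − 20x) and set f(x) = 17n ln x − 20x. Then f'(x) = 17n/x − 20 = 0 at x* = 17n/20, and f''(x*) = −17n/x*^2 = −20^2/(17n). Laplace's method (interior maximum) gives
  I(n) ~ e^(f(x*)) · sqrt(2π / |f''(x*)|)
        = exp(17n ln(17n/20) − 17n) · sqrt(2π · 17n / 20^2)
        = (17n/20)^(17n) e^(−17n) · sqrt(2π·17n) / 20
        = (sqrt(2π·17n) / 20) · (17n/(20e))^(17n).
This matches Γ(17n+1)/20^(17n+1) with Stirling applied to Γ.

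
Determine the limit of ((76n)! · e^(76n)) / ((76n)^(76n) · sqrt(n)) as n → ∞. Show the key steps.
lim = sqrt(2π·76)

Stirling: (76n)! ~ sqrt(2π·76n) · (76n/e)^(76n). Hence
  (76n)! · e^(76n) / (76n)^(76n) ~ sqrt(2π·76n).
Dividing by sqrt(n): sqrt(2π·76n) / sqrt(n) = sqrt(2π·76) · n^((1−1)/2), so the limit is sqrt(2π·76).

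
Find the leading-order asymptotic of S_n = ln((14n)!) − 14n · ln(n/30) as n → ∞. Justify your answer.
S_n ~ 14n · (ln 420 − 1) + O(ln n)

Stirling: ln((14n)!) = 14n ln(14n) − 14n + O(ln n).
  S_n = 14n ln(14n) − 14n − 14n ln(n/30) + O(ln n)
      = 14n ln(14n) − 14n ln n + 14n ln 30 − 14n + O(ln n)
      = 14n ln 14 + 14n ln 30 − 14n + O(ln n)
      = 14n (ln 420 − 1) + O(ln n).
Numerically ln(420) − 1 ≈ 5.0403.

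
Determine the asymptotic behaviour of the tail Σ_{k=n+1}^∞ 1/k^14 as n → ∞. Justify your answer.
Σ_{k>n} 1/k^14 ~ 1/(13 · n^13)

Compare to the integral: ∫_{n}^∞ x^(−14) dx = [−x^(−13)/13]_{n}^∞ = 1/((14−1)·n^13). Euler-Maclaurin then gives
  Σ_{k>n} 1/k^14 = ∫_{n}^∞ dx/x^14 − 1/(2·n^14) + O(1/n^15).
(Equivalently this is ζ(14) − Σ_{k≤n} 1/k^14.)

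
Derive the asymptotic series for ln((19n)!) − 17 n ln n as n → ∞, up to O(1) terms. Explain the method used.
ln((19n)!) − 17 n ln n = 2 n ln n + 19(ln 19 − 1) n + (1/2) ln(2π·19n) + O(1/n)

Stirling: ln((19n)!) = 19n ln(19n) − 19n + (1/2) ln(2π·19n) + O(1/n).
Expand 19n ln(19n) = 19n (ln n + ln 19) = 19n ln n + 19n ln 19.
Subtract 17n ln n: leading term is (19 − 17) n ln n = 2 n ln n. The next term is 19n ln 19 − 19n = 19(ln 19 − 1) n. Then the (1/2) ln(2π·19n) correction.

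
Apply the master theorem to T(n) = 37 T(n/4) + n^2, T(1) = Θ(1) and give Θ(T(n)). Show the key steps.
T(n) = Θ(n^(log_4 37))

Master theorem: compare f(n) = n^2 to n^(log_4 37) where log_4 37 ≈ 2.605. Since 2 < log_4 37, we have f(n) = O(n^(log_4 37 − ε)) for some ε > 0 — Case 1. Hence T(n) = Θ(n^(log_4 37)).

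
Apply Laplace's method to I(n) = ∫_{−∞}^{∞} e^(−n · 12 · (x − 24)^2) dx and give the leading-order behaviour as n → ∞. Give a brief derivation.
I(n) = sqrt(π/(12n))

Here φ(x) = 12 · (x − 24)^2 has its unique minimum at x* = 24 with φ(x*) = 0 and φ''(x*) = 24. Laplace's method gives
  I(n) ~ e^(−n φ(x*)) · sqrt(2π / (n · φ''(x*))) = sqrt(2π / (24n)) = sqrt(π/(12n)).
This is exact: substituting u = (x − 24)·sqrt(12n) gives I(n) = (1/sqrt(12n)) ∫_{−∞}^{∞} e^(−u^2) du = sqrt(π/(12n)).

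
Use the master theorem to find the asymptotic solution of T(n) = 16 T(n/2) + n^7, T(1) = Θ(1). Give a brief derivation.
T(n) = Θ(n^7)

log_2 16 ≈ 4.000. f(n) = n^7 dominates n^(log_2 16) since 7 > 4.000, and the regularity condition a·f(n/b) = 16·(n/2)^7 = (16/128)·n^7 ≤ c·f(n) holds with c = 16/128 ≈ 0.125 < 1. So this is Case 3: T(n) = Θ(f(n)) = Θ(n^7).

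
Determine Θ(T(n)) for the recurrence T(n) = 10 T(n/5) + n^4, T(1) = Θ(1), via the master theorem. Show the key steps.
T(n) = Θ(n^4)

log_5 10 ≈ 1.431. f(n) = n^4 dominates n^(log_5 10) since 4 > 1.431, and the regularity condition a·f(n/b) = 10·(n/5)^4 = (10/625)·n^4 ≤ c·f(n) holds with c = 10/625 ≈ 0.016 < 1. So this is Case 3: T(n) = Θ(f(n)) = Θ(n^4).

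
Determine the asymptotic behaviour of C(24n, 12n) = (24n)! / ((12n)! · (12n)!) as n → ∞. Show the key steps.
C(24n, 12n) ~ (4)^(12n) · sqrt(1/(π·12n))

Write N = 12n. Apply Stirling to each factorial:
  (2N)! ~ sqrt(2π·2N) · (2N/e)^(2N),
  N! ~ sqrt(2π N) · (N/e)^N,
  (1N)! ~ sqrt(2π·1N) · (1N/e)^(1N).
The exponential factors combine to (2N)^(2N) / (N^N · (1N)^(1N)) = 2^(2N)/1^(1N) = (2^2/1^1)^N = (4)^N.
The square-root prefactors combine to sqrt(2π·2N) / (sqrt(2π N)·sqrt(2π·1N)) = sqrt(2 / (2π·1·N)) = sqrt(1/(π·12n)).
Substituting N = 12n: C(24n, 12n) ~ (4)^(12n) · sqrt(1/(π·12n)).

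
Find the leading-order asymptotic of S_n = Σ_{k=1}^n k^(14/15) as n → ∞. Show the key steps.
S_n ~ (15/29) · n^(29/15)

Integral comparison: Σ_{k=1}^n k^(14/15) = ∫_0^n x^(14/15) dx + O(n^(14/15)). The integral is n^(1 + 14/15) / (1 + 14/15) = n^((14+15)/15) / ((14+15)/15) = (15/29) · n^(29/15).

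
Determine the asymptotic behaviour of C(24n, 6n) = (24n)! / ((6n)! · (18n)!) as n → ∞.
C(24n, 6n) ~ (256/27)^(6n) · sqrt(2/(3π·6n))

Write N = 6n. Apply Stirling to each factorial:
  (4N)! ~ sqrt(2π·4N) · (4N/e)^(4N),
  N! ~ sqrt(2π N) · (N/e)^N,
  (3N)! ~ sqrt(2π·3N) · (3N/e)^(3N).
The exponential factors combine to (4N)^(4N) / (N^N · (3N)^(3N)) = 4^(4N)/3^(3N) = (4^4/3^3)^N = (256/27)^N.
The square-root prefactors combine to sqrt(2π·4N) / (sqrt(2π N)·sqrt(2π·3N)) = sqrt(4 / (2π·3·N)) = sqrt(2/(3π·6n)).
Substituting N = 6n: C(24n, 6n) ~ (256/27)^(6n) · sqrt(2/(3π·6n)).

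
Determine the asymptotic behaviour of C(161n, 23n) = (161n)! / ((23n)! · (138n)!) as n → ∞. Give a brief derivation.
C(161n, 23n) ~ (823543/46656)^(23n) · sqrt(7/(12π·23n))

Write N = 23n. Apply Stirling to each factorial:
  (7N)! ~ sqrt(2π·7N) · (7N/e)^(7N),
  N! ~ sqrt(2π N) · (N/e)^N,
  (6N)! ~ sqrt(2π·6N) · (6N/e)^(6N).
The exponential factors combine to (7N)^(7N) / (N^N · (6N)^(6N)) = 7^(7N)/6^(6N) = (7^7/6^6)^N = (823543/46656)^N.
The square-root prefactors combine to sqrt(2π·7N) / (sqrt(2π N)·sqrt(2π·6N)) = sqrt(7 / (2π·6·N)) = sqrt(7/(12π·23n)).
Substituting N = 23n: C(161n, 23n) ~ (823543/46656)^(23n) · sqrt(7/(12π·23n)).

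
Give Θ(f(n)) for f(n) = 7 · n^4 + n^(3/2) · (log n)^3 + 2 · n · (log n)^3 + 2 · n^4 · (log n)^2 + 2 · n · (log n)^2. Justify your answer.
f(n) ∈ Θ(n^4 · (log n)^2)

Compare the terms by growth order. For large n, n^a · (log n)^b dominates n^a' · (log n)^b' iff a > a', or (a = a' and b > b'). Ranking the 5 terms shows the dominant one is 2 · n^4 · (log n)^2. Hence f(n) ∈ Θ(n^4 · (log n)^2).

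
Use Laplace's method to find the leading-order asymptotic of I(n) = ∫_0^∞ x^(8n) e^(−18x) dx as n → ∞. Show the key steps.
I(n) ~ (sqrt(2π·8n) / 18) · (8n/(18e))^(8n)

Write the integrand as exp(8n ln x − 18x) and set f(x) = 8n ln x − 18x. Then f'(x) = 8n/x − 18 = 0 at x* = 8n/18, and f''(x*) = −8n/x*^2 = −18^2/(8n). Laplace's method (interior maximum) gives
  I(n) ~ e^(f(x*)) · sqrt(2π / |f''(x*)|)
        = exp(8n ln(8n/18) − 8n) · sqrt(2π · 8n / 18^2)
        = (8n/18)^(8n) e^(−8n) · sqrt(2π·8n) / 18
        = (sqrt(2π·8n) / 18) · (8n/(18e))^(8n).
This matches Γ(8n+1)/18^(8n+1) with Stirling applied to Γ.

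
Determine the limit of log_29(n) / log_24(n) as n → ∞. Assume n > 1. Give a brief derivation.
lim = ln(24) / ln(29) = log_29(24)

Change of base: log_29(n) = ln n / ln 29 and log_24(n) = ln n / ln 24. The ratio is (ln n / ln 29) · (ln 24 / ln n) = ln 24 / ln 29, a constant independent of n. So the limit is ln 24 / ln 29 = log_29(24).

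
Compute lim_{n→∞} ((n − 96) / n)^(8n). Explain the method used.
lim = e^(−768)

Rewrite as (1 − 96/n)^(8n). By the standard limit (1 + x/n)^n → e^x, we have (1 − 96/n)^n → e^(−96), and raising to the 8th power gives e^(−768).
More precisely, ln[(1 − 96/n)^(8n)] = 8n · ln(1 − 96/n) = 8n · (-96/n + O(1/n^2)) = -768 + O(1/n) → -768.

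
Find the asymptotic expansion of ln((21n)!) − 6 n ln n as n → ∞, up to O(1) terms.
ln((21n)!) − 6 n ln n = 15 n ln n + 21(ln 21 − 1) n + (1/2) ln(2π·21n) + O(1/n)

Stirling: ln((21n)!) = 21n ln(21n) − 21n + (1/2) ln(2π·21n) + O(1/n).
Expand 21n ln(21n) = 21n (ln n + ln 21) = 21n ln n + 21n ln 21.
Subtract 6n ln n: leading term is (21 − 6) n ln n = 15 n ln n. The next term is 21n ln 21 − 21n = 21(ln 21 − 1) n. Then the (1/2) ln(2π·21n) correction.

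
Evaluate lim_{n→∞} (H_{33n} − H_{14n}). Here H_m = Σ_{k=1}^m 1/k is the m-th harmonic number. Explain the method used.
lim = ln(33/14)

Euler-Maclaurin gives H_m = ln m + γ + 1/(2m) + O(1/m^2). The γ and O(1/m) terms cancel in the difference:
  H_{33n} − H_{14n} = ln(33n) − ln(14n) + O(1/n) = ln(33/14) + O(1/n).
Hence the limit is ln(33/14).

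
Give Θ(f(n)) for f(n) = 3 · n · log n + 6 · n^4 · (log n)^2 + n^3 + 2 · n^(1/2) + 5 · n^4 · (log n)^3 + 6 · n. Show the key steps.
f(n) ∈ Θ(n^4 · (log n)^3)

Compare the terms by growth order. For large n, n^a · (log n)^b dominates n^a' · (log n)^b' iff a > a', or (a = a' and b > b'). Ranking the 6 terms shows the dominant one is 5 · n^4 · (log n)^3. Hence f(n) ∈ Θ(n^4 · (log n)^3).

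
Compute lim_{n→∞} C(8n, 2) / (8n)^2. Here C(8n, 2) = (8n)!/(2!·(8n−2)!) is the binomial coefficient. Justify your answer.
lim = 1/2! = 1/2

With N = 8n → ∞: C(N, 2) / N^2 = [N(N−1)…(N−1)] / (2! · N^2) = (1/2!) · 1 · (1 − 1/(8n)). Each factor → 1 as N → ∞, so the limit is 1/2! = 1/2.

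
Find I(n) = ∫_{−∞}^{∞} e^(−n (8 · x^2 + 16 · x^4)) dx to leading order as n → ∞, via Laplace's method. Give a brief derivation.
I(n) ~ sqrt(π/(8n))

φ(x) = 8 · x^2 + 16 · x^4 has its unique global minimum at x* = 0 (since φ'(x) = 16x + 64x^3 = 0 only at x = 0 for real x with both coefficients positive, and φ → ∞ as |x| → ∞). At x* = 0, φ(0) = 0 and φ''(0) = 16. Laplace's method then gives
  I(n) ~ sqrt(2π / (n · φ''(0))) · e^(−n φ(0)) = sqrt(2π / (16n)) = sqrt(π/(8n)).
The 16 · x^4 term contributes only at subleading order (an O(1/n) relative correction).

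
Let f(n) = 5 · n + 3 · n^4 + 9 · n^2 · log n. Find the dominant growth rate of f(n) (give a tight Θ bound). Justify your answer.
f(n) ∈ Θ(n^4)

Compare the terms by growth order. For large n, n^a · (log n)^b dominates n^a' · (log n)^b' iff a > a', or (a = a' and b > b'). Ranking the 3 terms shows the dominant one is 3 · n^4. Hence f(n) ∈ Θ(n^4).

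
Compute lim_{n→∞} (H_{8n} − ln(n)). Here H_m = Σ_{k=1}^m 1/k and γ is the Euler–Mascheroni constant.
lim = ln 8 + γ

By Euler-Maclaurin, H_m = ln m + γ + O(1/m). So
  H_{8n} − ln(n) = ln(8n) + γ − ln(n) + O(1/n)
                       = ln(8/1) + γ + O(1/n).
Hence the limit is ln(8/1) + γ.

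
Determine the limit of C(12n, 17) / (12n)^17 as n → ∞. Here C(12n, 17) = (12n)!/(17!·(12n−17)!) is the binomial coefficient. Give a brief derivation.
lim = 1/17! = 1/355687428096000

With N = 12n → ∞: C(N, 17) / N^17 = [N(N−1)…(N−16)] / (17! · N^17) = (1/17!) · 1 · (1 − 1/(12n)) · … · (1 − 16/(12n)). Each factor → 1 as N → ∞, so the limit is 1/17! = 1/355687428096000.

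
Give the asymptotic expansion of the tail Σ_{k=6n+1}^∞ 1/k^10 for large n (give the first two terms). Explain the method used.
Σ_{k>6n} 1/k^10 = 1/(9 · (6n)^9) − 1/(2 · (6n)^10) + O(1/(6n)^11)

Compare to the integral: ∫_{6n}^∞ x^(−10) dx = [−x^(−9)/9]_{6n}^∞ = 1/((10−1)·(6n)^9). The Euler-Maclaurin correction adds −f(6n)/2 = −1/(2·(6n)^10). Euler-Maclaurin then gives
  Σ_{k>6n} 1/k^10 = ∫_{6n}^∞ dx/x^10 − 1/(2·(6n)^10) + O(1/(6n)^11).
(Equivalently this is ζ(10) − Σ_{k≤6n} 1/k^10.)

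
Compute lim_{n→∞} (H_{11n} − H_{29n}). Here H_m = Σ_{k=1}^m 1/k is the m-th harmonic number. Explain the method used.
lim = ln(11/29)

Euler-Maclaurin gives H_m = ln m + γ + 1/(2m) + O(1/m^2). The γ and O(1/m) terms cancel in the difference:
  H_{11n} − H_{29n} = ln(11n) − ln(29n) + O(1/n) = ln(11/29) + O(1/n).
Hence the limit is ln(11/29).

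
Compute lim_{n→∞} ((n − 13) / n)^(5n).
lim = e^(−65)

Rewrite as (1 − 13/n)^(5n). By the standard limit (1 + x/n)^n → e^x, we have (1 − 13/n)^n → e^(−13), and raising to the 5th power gives e^(−65).
More precisely, ln[(1 − 13/n)^(5n)] = 5n · ln(1 − 13/n) = 5n · (-13/n + O(1/n^2)) = -65 + O(1/n) → -65.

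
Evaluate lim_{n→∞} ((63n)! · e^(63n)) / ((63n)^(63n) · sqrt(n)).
lim = sqrt(2π·63)

Stirling: (63n)! ~ sqrt(2π·63n) · (63n/e)^(63n). Hence
  (63n)! · e^(63n) / (63n)^(63n) ~ sqrt(2π·63n).
Dividing by sqrt(n): sqrt(2π·63n) / sqrt(n) = sqrt(2π·63) · n^((1−1)/2), so the limit is sqrt(2π·63).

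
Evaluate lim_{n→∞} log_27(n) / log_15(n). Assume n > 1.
lim = ln(15) / ln(27) = log_27(15)

Change of base: log_27(n) = ln n / ln 27 and log_15(n) = ln n / ln 15. The ratio is (ln n / ln 27) · (ln 15 / ln n) = ln 15 / ln 27, a constant independent of n. So the limit is ln 15 / ln 27 = log_27(15).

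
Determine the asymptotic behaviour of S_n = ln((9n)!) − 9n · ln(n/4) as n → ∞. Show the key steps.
S_n ~ 9n · (ln 36 − 1) + O(ln n)

Stirling: ln((9n)!) = 9n ln(9n) − 9n + O(ln n).
  S_n = 9n ln(9n) − 9n − 9n ln(n/4) + O(ln n)
      = 9n ln(9n) − 9n ln n + 9n ln 4 − 9n + O(ln n)
      = 9n ln 9 + 9n ln 4 − 9n + O(ln n)
      = 9n (ln 36 − 1) + O(ln n).
Numerically ln(36) − 1 ≈ 2.5835.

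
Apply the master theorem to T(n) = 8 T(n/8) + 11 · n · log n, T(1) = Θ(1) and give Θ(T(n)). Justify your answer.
T(n) = Θ(n · (log n)^2)

Here log_8 8 = 1 and f(n) = 11 · n · log n = Θ(n^(log_8 8) · (log n)^1). This is the extended Case 2 of the master theorem (f matches the critical exponent up to log factors), giving T(n) = Θ(n^(log_8 8) · (log n)^(1+1)) = Θ(n · (log n)^2).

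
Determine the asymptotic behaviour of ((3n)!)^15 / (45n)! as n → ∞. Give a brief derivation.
((3n)!)^15/(45n)! ~ ((2π·3n)^(14/2) / sqrt(15)) · 15^(−15·3n)  →  0

Write N = 3n. Stirling: N! ~ sqrt(2π N)(N/e)^N and (15N)! ~ sqrt(2π·15N)·(15N/e)^(15N).
  (N!)^15/(15N)! ~ (2π N)^(15/2) (N/e)^(15N) / [sqrt(2π·15N) (15N/e)^(15N)]
     = (2π N)^(15/2) / sqrt(2π·15N) · (N/(15N))^(15N)
     = (2π N)^((15−1)/2) / sqrt(15) · 15^(−15N).
Since 15^15 > 1, the factor 15^(−15N) decays exponentially, so the ratio → 0. Substituting N = 3n gives the stated form.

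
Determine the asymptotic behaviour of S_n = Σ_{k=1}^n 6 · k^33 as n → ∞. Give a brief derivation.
S_n ~ 3 · n^34 / 17

By integral comparison (Euler-Maclaurin), Σ_{k=1}^n 6 · k^33 = 6 · ∫_0^n x^33 dx + O(n^33) = 6 · n^34/34 = 3 · n^34 / 17 + O(n^33). (Equivalently, Faulhaber's formula gives the same leading term.)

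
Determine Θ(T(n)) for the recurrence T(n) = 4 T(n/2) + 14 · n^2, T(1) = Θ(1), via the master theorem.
T(n) = Θ(n^2 log n)

log_2 4 = 2, and f(n) = 14 · n^2 = Θ(n^(log_2 4)). This is Case 2 of the master theorem: T(n) = Θ(f(n) · log n) = Θ(n^2 log n).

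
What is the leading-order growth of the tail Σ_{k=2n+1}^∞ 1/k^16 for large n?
Σ_{k>2n} 1/k^16 ~ 1/(15 · (2n)^15)

Compare to the integral: ∫_{2n}^∞ x^(−16) dx = [−x^(−15)/15]_{2n}^∞ = 1/((16−1)·(2n)^15). Euler-Maclaurin then gives
  Σ_{k>2n} 1/k^16 = ∫_{2n}^∞ dx/x^16 − 1/(2·(2n)^16) + O(1/(2n)^17).
(Equivalently this is ζ(16) − Σ_{k≤2n} 1/k^16.)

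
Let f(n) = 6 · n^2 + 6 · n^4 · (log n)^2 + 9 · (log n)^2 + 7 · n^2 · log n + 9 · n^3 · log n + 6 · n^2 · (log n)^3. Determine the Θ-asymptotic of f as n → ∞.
f(n) ∈ Θ(n^4 · (log n)^2)

Compare the terms by growth order. For large n, n^a · (log n)^b dominates n^a' · (log n)^b' iff a > a', or (a = a' and b > b'). Ranking the 6 terms shows the dominant one is 6 · n^4 · (log n)^2. Hence f(n) ∈ Θ(n^4 · (log n)^2).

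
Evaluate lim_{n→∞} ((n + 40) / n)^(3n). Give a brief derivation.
lim = e^120

Rewrite as (1 + 40/n)^(3n). By the standard limit (1 + x/n)^n → e^x, we have (1 + 40/n)^n → e^40, and raising to the 3rd power gives e^120.
More precisely, ln[(1 + 40/n)^(3n)] = 3n · ln(1 + 40/n) = 3n · (40/n + O(1/n^2)) = 120 + O(1/n) → 120.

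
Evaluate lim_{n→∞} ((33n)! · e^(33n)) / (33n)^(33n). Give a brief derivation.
lim = ∞

Stirling: (33n)! ~ sqrt(2π·33n) · (33n/e)^(33n). Hence
  (33n)! · e^(33n) / (33n)^(33n) ~ sqrt(2π·33n) = sqrt(2π·33) · sqrt(n) → ∞.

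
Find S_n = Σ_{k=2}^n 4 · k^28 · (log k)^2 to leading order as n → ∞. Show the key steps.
S_n ~ 4 · n^29 · (log n)^2 / 29

By integral comparison, S_n = ∫_1^n 4 · x^28 · (log x)^2 dx + O(n^28 · (log n)^2). For the integral, the leading term of ∫_1^n x^28 (log x)^2 dx is n^29/29 · (log n)^2 (by repeated integration by parts; each step lowers the log-exponent and produces a relatively O(1/log n) correction). Hence S_n ~ 4 · n^29 · (log n)^2 / 29.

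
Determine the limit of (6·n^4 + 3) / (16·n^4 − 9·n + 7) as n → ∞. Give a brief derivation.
lim = 6/16 = 3/8

For large n the leading n^4 terms dominate both numerator and denominator. Dividing top and bottom by n^4, every other term tends to 0, leaving 6/16 = 3/8.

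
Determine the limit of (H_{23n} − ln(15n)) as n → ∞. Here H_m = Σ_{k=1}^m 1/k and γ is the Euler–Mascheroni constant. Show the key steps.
lim = ln(23/15) + γ

By Euler-Maclaurin, H_m = ln m + γ + O(1/m). So
  H_{23n} − ln(15n) = ln(23n) + γ − ln(15n) + O(1/n)
                       = ln(23/15) + γ + O(1/n).
Hence the limit is ln(23/15) + γ.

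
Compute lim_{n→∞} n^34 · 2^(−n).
lim = 0

Exponentials with base > 1 dominate every fixed polynomial: for any fixed c, n^c / 2^n → 0 as n → ∞ (e.g. by the ratio test, or by writing 2^n = e^(n ln 2) and noting e^(n ln 2) / n^c → ∞). Hence n^34 · 2^(−n) = n^34 / 2^n → 0.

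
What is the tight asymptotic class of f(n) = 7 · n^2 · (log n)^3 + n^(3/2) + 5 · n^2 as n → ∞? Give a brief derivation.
f(n) ∈ Θ(n^2 · (log n)^3)

Compare the terms by growth order. For large n, n^a · (log n)^b dominates n^a' · (log n)^b' iff a > a', or (a = a' and b > b'). Ranking the 3 terms shows the dominant one is 7 · n^2 · (log n)^3. Hence f(n) ∈ Θ(n^2 · (log n)^3).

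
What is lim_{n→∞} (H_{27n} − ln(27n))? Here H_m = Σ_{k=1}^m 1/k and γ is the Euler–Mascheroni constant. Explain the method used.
lim = γ

By Euler-Maclaurin, H_m = ln m + γ + O(1/m). So
  H_{27n} − ln(27n) = ln(27n) + γ − ln(27n) + O(1/n)
                       = ln(27/27) + γ + O(1/n).
Hence the limit is γ (since ln 1 = 0).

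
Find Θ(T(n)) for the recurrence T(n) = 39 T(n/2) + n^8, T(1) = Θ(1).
T(n) = Θ(n^8)

log_2 39 ≈ 5.285. f(n) = n^8 dominates n^(log_2 39) since 8 > 5.285, and the regularity condition a·f(n/b) = 39·(n/2)^8 = (39/256)·n^8 ≤ c·f(n) holds with c = 39/256 ≈ 0.152 < 1. So this is Case 3: T(n) = Θ(f(n)) = Θ(n^8).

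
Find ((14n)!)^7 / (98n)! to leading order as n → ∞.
((14n)!)^7/(98n)! ~ ((2π·14n)^(6/2) / sqrt(7)) · 7^(−7·14n)  →  0

Write N = 14n. Stirling: N! ~ sqrt(2π N)(N/e)^N and (7N)! ~ sqrt(2π·7N)·(7N/e)^(7N).
  (N!)^7/(7N)! ~ (2π N)^(7/2) (N/e)^(7N) / [sqrt(2π·7N) (7N/e)^(7N)]
     = (2π N)^(7/2) / sqrt(2π·7N) · (N/(7N))^(7N)
     = (2π N)^((7−1)/2) / sqrt(7) · 7^(−7N).
Since 7^7 > 1, the factor 7^(−7N) decays exponentially, so the ratio → 0. Substituting N = 14n gives the stated form.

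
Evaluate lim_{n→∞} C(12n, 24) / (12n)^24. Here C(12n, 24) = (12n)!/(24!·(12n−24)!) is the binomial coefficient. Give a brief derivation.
lim = 1/24! = 1/620448401733239439360000

With N = 12n → ∞: C(N, 24) / N^24 = [N(N−1)…(N−23)] / (24! · N^24) = (1/24!) · 1 · (1 − 1/(12n)) · … · (1 − 23/(12n)). Each factor → 1 as N → ∞, so the limit is 1/24! = 1/620448401733239439360000.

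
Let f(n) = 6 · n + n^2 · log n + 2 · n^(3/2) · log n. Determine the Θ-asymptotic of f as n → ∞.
f(n) ∈ Θ(n^2 · log n)

Compare the terms by growth order. For large n, n^a · (log n)^b dominates n^a' · (log n)^b' iff a > a', or (a = a' and b > b'). Ranking the 3 terms shows the dominant one is n^2 · log n. Hence f(n) ∈ Θ(n^2 · log n).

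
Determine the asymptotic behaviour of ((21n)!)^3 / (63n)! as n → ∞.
((21n)!)^3/(63n)! ~ ((2π·21n)^(2/2) / sqrt(3)) · 3^(−3·21n)  →  0

Write N = 21n. Stirling: N! ~ sqrt(2π N)(N/e)^N and (3N)! ~ sqrt(2π·3N)·(3N/e)^(3N).
  (N!)^3/(3N)! ~ (2π N)^(3/2) (N/e)^(3N) / [sqrt(2π·3N) (3N/e)^(3N)]
     = (2π N)^(3/2) / sqrt(2π·3N) · (N/(3N))^(3N)
     = (2π N)^((3−1)/2) / sqrt(3) · 3^(−3N).
Since 3^3 > 1, the factor 3^(−3N) decays exponentially, so the ratio → 0. Substituting N = 21n gives the stated form.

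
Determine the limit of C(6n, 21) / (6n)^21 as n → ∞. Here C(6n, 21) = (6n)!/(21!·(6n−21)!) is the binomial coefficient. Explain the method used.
lim = 1/21! = 1/51090942171709440000

With N = 6n → ∞: C(N, 21) / N^21 = [N(N−1)…(N−20)] / (21! · N^21) = (1/21!) · 1 · (1 − 1/(6n)) · … · (1 − 20/(6n)). Each factor → 1 as N → ∞, so the limit is 1/21! = 1/51090942171709440000.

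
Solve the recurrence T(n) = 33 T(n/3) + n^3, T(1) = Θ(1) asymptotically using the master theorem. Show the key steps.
T(n) = Θ(n^(log_3 33))

Master theorem: compare f(n) = n^3 to n^(log_3 33) where log_3 33 ≈ 3.183. Since 3 < log_3 33, we have f(n) = O(n^(log_3 33 − ε)) for some ε > 0 — Case 1. Hence T(n) = Θ(n^(log_3 33)).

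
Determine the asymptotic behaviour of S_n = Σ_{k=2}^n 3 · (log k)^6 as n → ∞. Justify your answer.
S_n ~ 3 · n · (log n)^6

By integral comparison, S_n = ∫_1^n 3 · (log x)^6 dx + O((log n)^6). For the integral, the leading term of ∫_1^n (log x)^6 dx is n · (log n)^6 (by repeated integration by parts; each step lowers the log-exponent and produces a relatively O(1/log n) correction). Hence S_n ~ 3 · n · (log n)^6.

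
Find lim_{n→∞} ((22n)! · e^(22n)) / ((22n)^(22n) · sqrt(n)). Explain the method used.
lim = sqrt(2π·22)

Stirling: (22n)! ~ sqrt(2π·22n) · (22n/e)^(22n). Hence
  (22n)! · e^(22n) / (22n)^(22n) ~ sqrt(2π·22n).
Dividing by sqrt(n): sqrt(2π·22n) / sqrt(n) = sqrt(2π·22) · n^((1−1)/2), so the limit is sqrt(2π·22).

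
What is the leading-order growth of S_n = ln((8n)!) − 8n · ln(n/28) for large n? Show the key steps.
S_n ~ 8n · (ln 224 − 1) + O(ln n)

Stirling: ln((8n)!) = 8n ln(8n) − 8n + O(ln n).
  S_n = 8n ln(8n) − 8n − 8n ln(n/28) + O(ln n)
      = 8n ln(8n) − 8n ln n + 8n ln 28 − 8n + O(ln n)
      = 8n ln 8 + 8n ln 28 − 8n + O(ln n)
      = 8n (ln 224 − 1) + O(ln n).
Numerically ln(224) − 1 ≈ 4.4116.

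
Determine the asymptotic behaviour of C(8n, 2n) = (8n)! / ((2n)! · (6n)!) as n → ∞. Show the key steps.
C(8n, 2n) ~ (256/27)^(2n) · sqrt(2/(3π·2n))

Write N = 2n. Apply Stirling to each factorial:
  (4N)! ~ sqrt(2π·4N) · (4N/e)^(4N),
  N! ~ sqrt(2π N) · (N/e)^N,
  (3N)! ~ sqrt(2π·3N) · (3N/e)^(3N).
The exponential factors combine to (4N)^(4N) / (N^N · (3N)^(3N)) = 4^(4N)/3^(3N) = (4^4/3^3)^N = (256/27)^N.
The square-root prefactors combine to sqrt(2π·4N) / (sqrt(2π N)·sqrt(2π·3N)) = sqrt(4 / (2π·3·N)) = sqrt(2/(3π·2n)).
Substituting N = 2n: C(8n, 2n) ~ (256/27)^(2n) · sqrt(2/(3π·2n)).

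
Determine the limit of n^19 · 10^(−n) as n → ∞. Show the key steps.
lim = 0

Exponentials with base > 1 dominate every fixed polynomial: for any fixed c, n^c / 10^n → 0 as n → ∞ (e.g. by the ratio test, or by writing 10^n = e^(n ln 10) and noting e^(n ln 10) / n^c → ∞). Hence n^19 · 10^(−n) = n^19 / 10^n → 0.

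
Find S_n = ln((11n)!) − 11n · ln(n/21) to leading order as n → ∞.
S_n ~ 11n · (ln 231 − 1) + O(ln n)

Stirling: ln((11n)!) = 11n ln(11n) − 11n + O(ln n).
  S_n = 11n ln(11n) − 11n − 11n ln(n/21) + O(ln n)
      = 11n ln(11n) − 11n ln n + 11n ln 21 − 11n + O(ln n)
      = 11n ln 11 + 11n ln 21 − 11n + O(ln n)
      = 11n (ln 231 − 1) + O(ln n).
Numerically ln(231) − 1 ≈ 4.4424.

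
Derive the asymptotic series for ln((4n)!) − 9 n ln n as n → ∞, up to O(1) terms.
ln((4n)!) − 9 n ln n = −5 n ln n + 4(ln 4 − 1) n + (1/2) ln(2π·4n) + O(1/n)

Stirling: ln((4n)!) = 4n ln(4n) − 4n + (1/2) ln(2π·4n) + O(1/n).
Expand 4n ln(4n) = 4n (ln n + ln 4) = 4n ln n + 4n ln 4.
Subtract 9n ln n: leading term is (4 − 9) n ln n = −5 n ln n. The next term is 4n ln 4 − 4n = 4(ln 4 − 1) n. Then the (1/2) ln(2π·4n) correction.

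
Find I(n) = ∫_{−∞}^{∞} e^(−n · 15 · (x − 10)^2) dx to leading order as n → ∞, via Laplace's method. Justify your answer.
I(n) = sqrt(π/(15n))

Here φ(x) = 15 · (x − 10)^2 has its unique minimum at x* = 10 with φ(x*) = 0 and φ''(x*) = 30. Laplace's method gives
  I(n) ~ e^(−n φ(x*)) · sqrt(2π / (n · φ''(x*))) = sqrt(2π / (30n)) = sqrt(π/(15n)).
This is exact: substituting u = (x − 10)·sqrt(15n) gives I(n) = (1/sqrt(15n)) ∫_{−∞}^{∞} e^(−u^2) du = sqrt(π/(15n)).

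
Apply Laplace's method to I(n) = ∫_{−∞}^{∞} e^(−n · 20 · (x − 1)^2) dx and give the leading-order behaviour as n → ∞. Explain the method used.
I(n) = sqrt(π/(20n))

Here φ(x) = 20 · (x − 1)^2 has its unique minimum at x* = 1 with φ(x*) = 0 and φ''(x*) = 40. Laplace's method gives
  I(n) ~ e^(−n φ(x*)) · sqrt(2π / (n · φ''(x*))) = sqrt(2π / (40n)) = sqrt(π/(20n)).
This is exact: substituting u = (x − 1)·sqrt(20n) gives I(n) = (1/sqrt(20n)) ∫_{−∞}^{∞} e^(−u^2) du = sqrt(π/(20n)).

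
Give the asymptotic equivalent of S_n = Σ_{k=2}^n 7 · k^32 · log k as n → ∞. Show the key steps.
S_n ~ 7 · n^33 log n / 33 − 7 · n^33 / 1089

By integral comparison, S_n = ∫_1^n 7 · x^32 · log x dx + O(n^32 · log n). For the integral, ∫ x^32 log x dx = n^33 log n / 33 − n^33/1089 (integration by parts). Hence S_n ~ 7 · n^33 log n / 33 − 7 · n^33 / 1089.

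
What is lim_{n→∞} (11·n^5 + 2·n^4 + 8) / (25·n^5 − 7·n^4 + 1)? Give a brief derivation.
lim = 11/25

For large n the leading n^5 terms dominate both numerator and denominator. Dividing top and bottom by n^5, every other term tends to 0, leaving 11/25.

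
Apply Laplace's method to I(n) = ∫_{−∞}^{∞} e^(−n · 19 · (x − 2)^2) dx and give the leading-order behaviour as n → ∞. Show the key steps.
I(n) = sqrt(π/(19n))

Here φ(x) = 19 · (x − 2)^2 has its unique minimum at x* = 2 with φ(x*) = 0 and φ''(x*) = 38. Laplace's method gives
  I(n) ~ e^(−n φ(x*)) · sqrt(2π / (n · φ''(x*))) = sqrt(2π / (38n)) = sqrt(π/(19n)).
This is exact: substituting u = (x − 2)·sqrt(19n) gives I(n) = (1/sqrt(19n)) ∫_{−∞}^{∞} e^(−u^2) du = sqrt(π/(19n)).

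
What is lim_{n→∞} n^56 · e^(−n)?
lim = 0

Exponentials with base > 1 dominate every fixed polynomial: for any fixed c, n^c / e^n → 0 as n → ∞ (e.g. by the ratio test, or since e^n grows faster than any power of n). Hence n^56 · e^(−n) = n^56 / e^n → 0.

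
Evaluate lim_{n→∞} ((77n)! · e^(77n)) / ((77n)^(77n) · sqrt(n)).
lim = sqrt(2π·77)

Stirling: (77n)! ~ sqrt(2π·77n) · (77n/e)^(77n). Hence
  (77n)! · e^(77n) / (77n)^(77n) ~ sqrt(2π·77n).
Dividing by sqrt(n): sqrt(2π·77n) / sqrt(n) = sqrt(2π·77) · n^((1−1)/2), so the limit is sqrt(2π·77).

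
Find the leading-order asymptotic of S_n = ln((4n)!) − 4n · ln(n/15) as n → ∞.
S_n ~ 4n · (ln 60 − 1) + O(ln n)

Stirling: ln((4n)!) = 4n ln(4n) − 4n + O(ln n).
  S_n = 4n ln(4n) − 4n − 4n ln(n/15) + O(ln n)
      = 4n ln(4n) − 4n ln n + 4n ln 15 − 4n + O(ln n)
      = 4n ln 4 + 4n ln 15 − 4n + O(ln n)
      = 4n (ln 60 − 1) + O(ln n).
Numerically ln(60) − 1 ≈ 3.0943.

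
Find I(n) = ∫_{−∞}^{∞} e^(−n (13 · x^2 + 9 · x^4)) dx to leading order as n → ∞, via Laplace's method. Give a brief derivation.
I(n) ~ sqrt(π/(13n))

φ(x) = 13 · x^2 + 9 · x^4 has its unique global minimum at x* = 0 (since φ'(x) = 26x + 36x^3 = 0 only at x = 0 for real x with both coefficients positive, and φ → ∞ as |x| → ∞). At x* = 0, φ(0) = 0 and φ''(0) = 26. Laplace's method then gives
  I(n) ~ sqrt(2π / (n · φ''(0))) · e^(−n φ(0)) = sqrt(2π / (26n)) = sqrt(π/(13n)).
The 9 · x^4 term contributes only at subleading order (an O(1/n) relative correction).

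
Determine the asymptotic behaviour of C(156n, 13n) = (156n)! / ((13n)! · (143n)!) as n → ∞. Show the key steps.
C(156n, 13n) ~ (8916100448256/285311670611)^(13n) · sqrt(6/(11π·13n))

Write N = 13n. Apply Stirling to each factorial:
  (12N)! ~ sqrt(2π·12N) · (12N/e)^(12N),
  N! ~ sqrt(2π N) · (N/e)^N,
  (11N)! ~ sqrt(2π·11N) · (11N/e)^(11N).
The exponential factors combine to (12N)^(12N) / (N^N · (11N)^(11N)) = 12^(12N)/11^(11N) = (12^12/11^11)^N = (8916100448256/285311670611)^N.
The square-root prefactors combine to sqrt(2π·12N) / (sqrt(2π N)·sqrt(2π·11N)) = sqrt(12 / (2π·11·N)) = sqrt(6/(11π·13n)).
Substituting N = 13n: C(156n, 13n) ~ (8916100448256/285311670611)^(13n) · sqrt(6/(11π·13n)).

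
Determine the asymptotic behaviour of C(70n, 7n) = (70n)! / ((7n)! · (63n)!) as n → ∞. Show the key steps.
C(70n, 7n) ~ (10000000000/387420489)^(7n) · sqrt(5/(9π·7n))

Write N = 7n. Apply Stirling to each factorial:
  (10N)! ~ sqrt(2π·10N) · (10N/e)^(10N),
  N! ~ sqrt(2π N) · (N/e)^N,
  (9N)! ~ sqrt(2π·9N) · (9N/e)^(9N).
The exponential factors combine to (10N)^(10N) / (N^N · (9N)^(9N)) = 10^(10N)/9^(9N) = (10^10/9^9)^N = (10000000000/387420489)^N.
The square-root prefactors combine to sqrt(2π·10N) / (sqrt(2π N)·sqrt(2π·9N)) = sqrt(10 / (2π·9·N)) = sqrt(5/(9π·7n)).
Substituting N = 7n: C(70n, 7n) ~ (10000000000/387420489)^(7n) · sqrt(5/(9π·7n)).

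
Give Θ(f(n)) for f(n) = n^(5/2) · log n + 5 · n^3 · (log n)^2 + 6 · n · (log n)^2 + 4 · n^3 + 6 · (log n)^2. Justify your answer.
f(n) ∈ Θ(n^3 · (log n)^2)

Compare the terms by growth order. For large n, n^a · (log n)^b dominates n^a' · (log n)^b' iff a > a', or (a = a' and b > b'). Ranking the 5 terms shows the dominant one is 5 · n^3 · (log n)^2. Hence f(n) ∈ Θ(n^3 · (log n)^2).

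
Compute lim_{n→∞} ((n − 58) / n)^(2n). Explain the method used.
lim = e^(−116)

Rewrite as (1 − 58/n)^(2n). By the standard limit (1 + x/n)^n → e^x, we have (1 − 58/n)^n → e^(−58), and raising to the 2nd power gives e^(−116).
More precisely, ln[(1 − 58/n)^(2n)] = 2n · ln(1 − 58/n) = 2n · (-58/n + O(1/n^2)) = -116 + O(1/n) → -116.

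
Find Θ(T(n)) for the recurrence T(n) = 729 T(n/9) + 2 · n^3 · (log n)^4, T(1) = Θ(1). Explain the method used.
T(n) = Θ(n^3 · (log n)^5)

Here log_9 729 = 3 and f(n) = 2 · n^3 · (log n)^4 = Θ(n^(log_9 729) · (log n)^4). This is the extended Case 2 of the master theorem (f matches the critical exponent up to log factors), giving T(n) = Θ(n^(log_9 729) · (log n)^(4+1)) = Θ(n^3 · (log n)^5).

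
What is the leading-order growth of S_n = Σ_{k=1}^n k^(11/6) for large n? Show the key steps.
S_n ~ (6/17) · n^(17/6)

Integral comparison: Σ_{k=1}^n k^(11/6) = ∫_0^n x^(11/6) dx + O(n^(11/6)). The integral is n^(1 + 11/6) / (1 + 11/6) = n^((11+6)/6) / ((11+6)/6) = (6/17) · n^(17/6).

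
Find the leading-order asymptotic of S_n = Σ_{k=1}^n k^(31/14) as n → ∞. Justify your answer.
S_n ~ (14/45) · n^(45/14)

Integral comparison: Σ_{k=1}^n k^(31/14) = ∫_0^n x^(31/14) dx + O(n^(31/14)). The integral is n^(1 + 31/14) / (1 + 31/14) = n^((31+14)/14) / ((31+14)/14) = (14/45) · n^(45/14).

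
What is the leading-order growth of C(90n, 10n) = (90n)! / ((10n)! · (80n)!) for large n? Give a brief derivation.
C(90n, 10n) ~ (387420489/16777216)^(10n) · sqrt(9/(16π·10n))

Write N = 10n. Apply Stirling to each factorial:
  (9N)! ~ sqrt(2π·9N) · (9N/e)^(9N),
  N! ~ sqrt(2π N) · (N/e)^N,
  (8N)! ~ sqrt(2π·8N) · (8N/e)^(8N).
The exponential factors combine to (9N)^(9N) / (N^N · (8N)^(8N)) = 9^(9N)/8^(8N) = (9^9/8^8)^N = (387420489/16777216)^N.
The square-root prefactors combine to sqrt(2π·9N) / (sqrt(2π N)·sqrt(2π·8N)) = sqrt(9 / (2π·8·N)) = sqrt(9/(16π·10n)).
Substituting N = 10n: C(90n, 10n) ~ (387420489/16777216)^(10n) · sqrt(9/(16π·10n)).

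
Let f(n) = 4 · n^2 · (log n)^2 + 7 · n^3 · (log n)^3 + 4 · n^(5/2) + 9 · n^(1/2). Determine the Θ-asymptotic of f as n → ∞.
f(n) ∈ Θ(n^3 · (log n)^3)

Compare the terms by growth order. For large n, n^a · (log n)^b dominates n^a' · (log n)^b' iff a > a', or (a = a' and b > b'). Ranking the 4 terms shows the dominant one is 7 · n^3 · (log n)^3. Hence f(n) ∈ Θ(n^3 · (log n)^3).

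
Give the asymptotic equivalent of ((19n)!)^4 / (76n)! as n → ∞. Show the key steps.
((19n)!)^4/(76n)! ~ ((2π·19n)^(3/2) / 2) · 4^(−4·19n)  →  0

Write N = 19n. Stirling: N! ~ sqrt(2π N)(N/e)^N and (4N)! ~ sqrt(2π·4N)·(4N/e)^(4N).
  (N!)^4/(4N)! ~ (2π N)^(4/2) (N/e)^(4N) / [sqrt(2π·4N) (4N/e)^(4N)]
     = (2π N)^(4/2) / sqrt(2π·4N) · (N/(4N))^(4N)
     = (2π N)^((4−1)/2) / 2 · 4^(−4N).
Since 4^4 > 1, the factor 4^(−4N) decays exponentially, so the ratio → 0. Substituting N = 19n gives the stated form.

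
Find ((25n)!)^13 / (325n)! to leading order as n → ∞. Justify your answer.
((25n)!)^13/(325n)! ~ ((2π·25n)^(12/2) / sqrt(13)) · 13^(−13·25n)  →  0

Write N = 25n. Stirling: N! ~ sqrt(2π N)(N/e)^N and (13N)! ~ sqrt(2π·13N)·(13N/e)^(13N).
  (N!)^13/(13N)! ~ (2π N)^(13/2) (N/e)^(13N) / [sqrt(2π·13N) (13N/e)^(13N)]
     = (2π N)^(13/2) / sqrt(2π·13N) · (N/(13N))^(13N)
     = (2π N)^((13−1)/2) / sqrt(13) · 13^(−13N).
Since 13^13 > 1, the factor 13^(−13N) decays exponentially, so the ratio → 0. Substituting N = 25n gives the stated form.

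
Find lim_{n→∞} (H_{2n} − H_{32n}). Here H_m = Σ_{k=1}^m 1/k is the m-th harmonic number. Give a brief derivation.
lim = ln(2/32) = −ln 16

Euler-Maclaurin gives H_m = ln m + γ + 1/(2m) + O(1/m^2). The γ and O(1/m) terms cancel in the difference:
  H_{2n} − H_{32n} = ln(2n) − ln(32n) + O(1/n) = ln(2/32) + O(1/n).
Hence the limit is ln(2/32) = −ln 16.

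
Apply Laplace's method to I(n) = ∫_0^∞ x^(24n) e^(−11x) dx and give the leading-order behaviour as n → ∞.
I(n) ~ (sqrt(2π·24n) / 11) · (24n/(11e))^(24n)

Write the integrand as exp(24n ln x − 11x) and set f(x) = 24n ln x − 11x. Then f'(x) = 24n/x − 11 = 0 at x* = 24n/11, and f''(x*) = −24n/x*^2 = −11^2/(24n). Laplace's method (interior maximum) gives
  I(n) ~ e^(f(x*)) · sqrt(2π / |f''(x*)|)
        = exp(24n ln(24n/11) − 24n) · sqrt(2π · 24n / 11^2)
        = (24n/11)^(24n) e^(−24n) · sqrt(2π·24n) / 11
        = (sqrt(2π·24n) / 11) · (24n/(11e))^(24n).
This matches Γ(24n+1)/11^(24n+1) with Stirling applied to Γ.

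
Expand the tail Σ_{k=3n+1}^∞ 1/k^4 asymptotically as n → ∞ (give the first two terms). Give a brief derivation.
Σ_{k>3n} 1/k^4 = 1/(3 · (3n)^3) − 1/(2 · (3n)^4) + O(1/(3n)^5)

Compare to the integral: ∫_{3n}^∞ x^(−4) dx = [−x^(−3)/3]_{3n}^∞ = 1/((4−1)·(3n)^3). The Euler-Maclaurin correction adds −f(3n)/2 = −1/(2·(3n)^4). Euler-Maclaurin then gives
  Σ_{k>3n} 1/k^4 = ∫_{3n}^∞ dx/x^4 − 1/(2·(3n)^4) + O(1/(3n)^5).
(Equivalently this is ζ(4) − Σ_{k≤3n} 1/k^4.)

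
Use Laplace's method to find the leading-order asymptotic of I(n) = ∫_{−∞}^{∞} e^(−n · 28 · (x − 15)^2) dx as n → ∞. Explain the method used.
I(n) = sqrt(π/(28n))

Here φ(x) = 28 · (x − 15)^2 has its unique minimum at x* = 15 with φ(x*) = 0 and φ''(x*) = 56. Laplace's method gives
  I(n) ~ e^(−n φ(x*)) · sqrt(2π / (n · φ''(x*))) = sqrt(2π / (56n)) = sqrt(π/(28n)).
This is exact: substituting u = (x − 15)·sqrt(28n) gives I(n) = (1/sqrt(28n)) ∫_{−∞}^{∞} e^(−u^2) du = sqrt(π/(28n)).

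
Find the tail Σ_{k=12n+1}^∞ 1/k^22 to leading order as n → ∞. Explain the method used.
Σ_{k>12n} 1/k^22 ~ 1/(21 · (12n)^21)

Compare to the integral: ∫_{12n}^∞ x^(−22) dx = [−x^(−21)/21]_{12n}^∞ = 1/((22−1)·(12n)^21). Euler-Maclaurin then gives
  Σ_{k>12n} 1/k^22 = ∫_{12n}^∞ dx/x^22 − 1/(2·(12n)^22) + O(1/(12n)^23).
(Equivalently this is ζ(22) − Σ_{k≤12n} 1/k^22.)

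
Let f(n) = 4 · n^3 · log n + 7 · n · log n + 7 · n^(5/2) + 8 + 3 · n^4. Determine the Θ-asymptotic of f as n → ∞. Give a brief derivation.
f(n) ∈ Θ(n^4)

Compare the terms by growth order. For large n, n^a · (log n)^b dominates n^a' · (log n)^b' iff a > a', or (a = a' and b > b'). Ranking the 5 terms shows the dominant one is 3 · n^4. Hence f(n) ∈ Θ(n^4).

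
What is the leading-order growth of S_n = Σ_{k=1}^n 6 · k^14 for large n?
S_n ~ 2 · n^15 / 5

By integral comparison (Euler-Maclaurin), Σ_{k=1}^n 6 · k^14 = 6 · ∫_0^n x^14 dx + O(n^14) = 6 · n^15/15 = 2 · n^15 / 5 + O(n^14). (Equivalently, Faulhaber's formula gives the same leading term.)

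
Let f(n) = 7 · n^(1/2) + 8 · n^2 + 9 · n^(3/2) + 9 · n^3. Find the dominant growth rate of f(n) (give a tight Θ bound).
f(n) ∈ Θ(n^3)

Compare the terms by growth order. For large n, n^a · (log n)^b dominates n^a' · (log n)^b' iff a > a', or (a = a' and b > b'). Ranking the 4 terms shows the dominant one is 9 · n^3. Hence f(n) ∈ Θ(n^3).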